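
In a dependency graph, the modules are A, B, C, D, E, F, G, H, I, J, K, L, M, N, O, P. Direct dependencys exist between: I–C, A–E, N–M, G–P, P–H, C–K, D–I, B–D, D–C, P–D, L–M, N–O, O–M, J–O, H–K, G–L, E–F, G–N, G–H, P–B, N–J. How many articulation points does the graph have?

Removing E increases the component count from 2 to 3, so E is a cut vertex.
Removing G increases the component count from 2 to 3, so G is a cut vertex.
By contrast removing I leaves 2 components; it is not a cut vertex. No other vertex is a cut vertex either.

2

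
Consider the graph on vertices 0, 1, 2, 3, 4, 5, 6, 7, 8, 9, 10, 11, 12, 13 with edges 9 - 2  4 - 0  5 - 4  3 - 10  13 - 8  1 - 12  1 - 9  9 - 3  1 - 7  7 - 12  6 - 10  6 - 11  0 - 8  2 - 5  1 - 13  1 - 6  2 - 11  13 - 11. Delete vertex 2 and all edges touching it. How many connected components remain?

With 2 gone, the remaining components are: {0, 1, 3, 4, 5, 6, 7, 8, 9, 10, 11, 12, 13}.
That is 1 component.

1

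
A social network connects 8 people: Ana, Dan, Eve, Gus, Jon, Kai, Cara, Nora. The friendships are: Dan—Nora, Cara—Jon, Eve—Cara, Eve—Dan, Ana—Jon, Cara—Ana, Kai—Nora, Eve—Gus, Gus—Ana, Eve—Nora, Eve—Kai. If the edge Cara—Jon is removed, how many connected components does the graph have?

1

Cara and Jon are still connected via Cara-Ana-Jon, so the component count stays at 1.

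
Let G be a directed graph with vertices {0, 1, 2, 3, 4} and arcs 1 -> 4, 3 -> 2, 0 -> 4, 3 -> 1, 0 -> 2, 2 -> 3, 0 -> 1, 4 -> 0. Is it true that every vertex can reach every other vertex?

Yes

From 3 we can reach every vertex (0, 1, 2, 3, 4), and every vertex can reach 3 (0, 1, 2, 3, 4). So the whole graph is one strongly connected component.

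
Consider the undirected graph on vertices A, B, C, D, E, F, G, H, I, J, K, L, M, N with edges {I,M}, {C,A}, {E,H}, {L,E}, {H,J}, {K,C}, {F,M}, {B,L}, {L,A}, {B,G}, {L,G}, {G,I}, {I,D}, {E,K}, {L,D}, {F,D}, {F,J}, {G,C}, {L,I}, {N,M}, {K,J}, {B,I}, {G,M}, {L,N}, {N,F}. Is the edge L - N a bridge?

After removing L - N, the path L-D-F-N still connects them, so the edge is not a bridge.

No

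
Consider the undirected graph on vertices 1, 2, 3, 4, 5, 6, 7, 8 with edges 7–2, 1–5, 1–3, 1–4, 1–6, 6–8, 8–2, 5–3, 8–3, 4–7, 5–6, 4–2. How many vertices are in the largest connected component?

Starting from 1 we can reach 1, 2, 3, 4, 5, 6, 7, 8. That is one component of size 8.
The largest has 8 vertices.

8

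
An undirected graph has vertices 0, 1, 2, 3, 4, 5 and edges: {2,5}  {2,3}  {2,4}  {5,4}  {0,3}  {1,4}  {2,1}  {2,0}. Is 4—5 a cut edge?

No

After removing 4—5, the path 4-2-5 still connects them, so the edge is not a bridge.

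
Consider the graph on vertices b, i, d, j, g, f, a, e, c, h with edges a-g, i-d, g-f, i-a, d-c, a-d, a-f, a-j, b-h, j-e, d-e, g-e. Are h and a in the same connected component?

The component containing h is {b, h}, and a is not in it.

No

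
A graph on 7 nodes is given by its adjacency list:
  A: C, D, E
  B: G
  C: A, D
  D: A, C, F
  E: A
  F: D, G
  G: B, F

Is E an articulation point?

Deleting E leaves 1 component (was 1), so E is not a cut vertex.

No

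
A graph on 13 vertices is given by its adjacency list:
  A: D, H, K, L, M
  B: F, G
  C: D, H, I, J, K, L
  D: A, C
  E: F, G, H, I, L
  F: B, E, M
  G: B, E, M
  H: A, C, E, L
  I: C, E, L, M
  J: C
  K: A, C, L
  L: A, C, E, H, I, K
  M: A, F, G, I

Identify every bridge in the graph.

C-J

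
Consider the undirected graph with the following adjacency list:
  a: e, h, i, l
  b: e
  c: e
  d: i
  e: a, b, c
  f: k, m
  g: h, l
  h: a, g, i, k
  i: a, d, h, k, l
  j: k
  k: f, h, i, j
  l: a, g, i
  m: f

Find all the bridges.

a-e, b-e, c-e, d-i, f-k, f-m, j-k

The edges on the cycle k-i-a-l-g-h-k are not bridges since each lies on that cycle.
But removing b-e disconnects b from e; removing a-e disconnects a from e; removing m-f disconnects m from f; removing f-k disconnects f from k — these are bridges.
In total 7 edges are bridges.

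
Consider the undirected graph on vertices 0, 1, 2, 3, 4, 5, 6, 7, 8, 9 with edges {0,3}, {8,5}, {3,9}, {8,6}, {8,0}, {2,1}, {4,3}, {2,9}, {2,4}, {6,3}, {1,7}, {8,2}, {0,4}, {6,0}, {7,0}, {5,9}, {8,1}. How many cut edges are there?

0

The edges on the cycle 8-2-1-7-0-6-8 are not bridges since each lies on that cycle.
Every edge lies on some cycle, so there are no bridges.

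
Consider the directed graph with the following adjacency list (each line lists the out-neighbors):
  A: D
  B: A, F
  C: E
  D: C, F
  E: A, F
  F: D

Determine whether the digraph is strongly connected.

There is no directed path from C to B, so the graph is not strongly connected.

No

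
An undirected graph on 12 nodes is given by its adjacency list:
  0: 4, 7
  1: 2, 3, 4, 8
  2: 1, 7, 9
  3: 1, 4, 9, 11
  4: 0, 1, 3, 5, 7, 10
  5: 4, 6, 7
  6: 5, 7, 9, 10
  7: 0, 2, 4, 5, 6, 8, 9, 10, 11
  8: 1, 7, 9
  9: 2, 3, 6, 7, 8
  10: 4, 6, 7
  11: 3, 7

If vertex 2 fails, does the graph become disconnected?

Deleting 2 leaves 1 component (was 1) (its neighbors 1, 7, 9 remain connected to each other), so 2 is not a cut vertex.

No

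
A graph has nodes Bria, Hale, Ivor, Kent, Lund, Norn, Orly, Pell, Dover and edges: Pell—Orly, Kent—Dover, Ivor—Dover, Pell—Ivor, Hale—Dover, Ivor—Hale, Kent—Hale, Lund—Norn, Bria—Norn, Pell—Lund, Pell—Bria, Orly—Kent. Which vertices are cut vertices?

Pell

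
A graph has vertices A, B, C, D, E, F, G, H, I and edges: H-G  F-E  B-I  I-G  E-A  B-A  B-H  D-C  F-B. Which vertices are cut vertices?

Removing B increases the component count from 2 to 3, so B is a cut vertex.
By contrast removing E leaves 2 components; it is not a cut vertex. No other vertex is a cut vertex either.

B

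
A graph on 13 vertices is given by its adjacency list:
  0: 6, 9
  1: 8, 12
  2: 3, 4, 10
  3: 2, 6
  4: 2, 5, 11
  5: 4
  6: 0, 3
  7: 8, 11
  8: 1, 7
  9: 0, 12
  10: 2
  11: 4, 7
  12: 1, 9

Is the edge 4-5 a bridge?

Removing 4-5 leaves no path between 4 and 5: the component count goes from 1 to 2. So it is a bridge.

Yes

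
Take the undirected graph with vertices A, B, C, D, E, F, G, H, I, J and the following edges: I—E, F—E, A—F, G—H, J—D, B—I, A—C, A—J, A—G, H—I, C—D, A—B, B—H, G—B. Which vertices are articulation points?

A

Removing A increases the component count from 1 to 2, so A is a cut vertex.
By contrast removing B leaves 1 component; it is not a cut vertex. No other vertex is a cut vertex either.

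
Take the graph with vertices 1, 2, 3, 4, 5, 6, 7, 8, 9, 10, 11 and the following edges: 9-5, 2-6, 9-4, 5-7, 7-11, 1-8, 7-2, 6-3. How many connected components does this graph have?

10 is isolated — a component by itself.
Starting from 1 we can reach 1, 8. That is one component of size 2.
Starting from 2 we can reach 2, 3, 4, 5, 6, 7, 9, 11. That is one component of size 8.
Total: 3 components.

3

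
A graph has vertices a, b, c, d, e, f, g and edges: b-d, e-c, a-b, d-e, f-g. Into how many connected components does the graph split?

Starting from f we can reach f, g. That is one component of size 2.
Starting from a we can reach a, b, c, d, e. That is one component of size 5.
Total: 2 components.

2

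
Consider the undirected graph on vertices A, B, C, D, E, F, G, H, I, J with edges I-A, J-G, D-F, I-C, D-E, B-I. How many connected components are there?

4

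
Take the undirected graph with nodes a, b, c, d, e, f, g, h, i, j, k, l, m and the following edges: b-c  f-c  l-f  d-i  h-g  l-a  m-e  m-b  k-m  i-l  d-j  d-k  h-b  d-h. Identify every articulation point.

d, h, l, m

Removing d increases the component count from 1 to 2, so d is a cut vertex.
Removing h increases the component count from 1 to 2, so h is a cut vertex.
Removing l increases the component count from 1 to 2, so l is a cut vertex.
Likewise m is a cut vertex.
By contrast removing b leaves 1 component; it is not a cut vertex. No other vertex is a cut vertex either.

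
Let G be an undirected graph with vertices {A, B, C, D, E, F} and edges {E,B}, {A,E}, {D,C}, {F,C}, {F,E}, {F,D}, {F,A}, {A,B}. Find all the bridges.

none

The edges on the cycle F-D-C-F are not bridges since each lies on that cycle.
Every edge lies on some cycle, so there are no bridges.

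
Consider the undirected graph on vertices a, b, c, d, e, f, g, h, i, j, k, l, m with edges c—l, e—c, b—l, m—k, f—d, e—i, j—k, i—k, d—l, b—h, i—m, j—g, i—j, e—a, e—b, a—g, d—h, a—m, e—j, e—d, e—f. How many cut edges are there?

0

The edges on the cycle e-c-l-b-e are not bridges since each lies on that cycle.
Every edge lies on some cycle, so there are no bridges.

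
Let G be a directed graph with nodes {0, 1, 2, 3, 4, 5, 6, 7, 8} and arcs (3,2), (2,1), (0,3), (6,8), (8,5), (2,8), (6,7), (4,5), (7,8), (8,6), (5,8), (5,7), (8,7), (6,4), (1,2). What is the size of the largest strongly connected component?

5

{4, 5, 6, 7, 8} are all mutually reachable — one SCC of size 5.
{1, 2} are all mutually reachable — one SCC of size 2.
{3} is an SCC by itself.
{0} is an SCC by itself.
The largest has 5 vertices.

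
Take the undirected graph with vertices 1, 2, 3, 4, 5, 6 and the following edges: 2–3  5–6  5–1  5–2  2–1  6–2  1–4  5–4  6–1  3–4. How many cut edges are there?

0

The edges on the cycle 5-6-2-3-4-5 are not bridges since each lies on that cycle.
Every edge lies on some cycle, so there are no bridges.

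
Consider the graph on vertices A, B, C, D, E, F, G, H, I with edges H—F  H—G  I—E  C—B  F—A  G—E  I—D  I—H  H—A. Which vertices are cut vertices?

H, I

Removing H increases the component count from 2 to 3, so H is a cut vertex.
Removing I increases the component count from 2 to 3, so I is a cut vertex.
By contrast removing C leaves 2 components; it is not a cut vertex. No other vertex is a cut vertex either.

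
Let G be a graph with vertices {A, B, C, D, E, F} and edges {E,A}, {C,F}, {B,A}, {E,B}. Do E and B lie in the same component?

Yes

From E we can reach A, B, E, which includes B.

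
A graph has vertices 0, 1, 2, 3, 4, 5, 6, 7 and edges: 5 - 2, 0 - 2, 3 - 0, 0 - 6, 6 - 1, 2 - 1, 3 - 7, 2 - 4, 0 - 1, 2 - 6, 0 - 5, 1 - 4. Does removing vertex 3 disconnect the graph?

Deleting 3 raises the number of components from 1 to 2, so 3 is a cut vertex.

Yes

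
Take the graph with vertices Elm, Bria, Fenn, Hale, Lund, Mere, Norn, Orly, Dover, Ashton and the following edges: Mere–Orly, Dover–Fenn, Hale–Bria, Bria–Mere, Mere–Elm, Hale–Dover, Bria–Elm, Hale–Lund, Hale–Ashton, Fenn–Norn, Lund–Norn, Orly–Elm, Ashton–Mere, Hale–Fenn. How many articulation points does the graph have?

1

Removing Hale increases the component count from 1 to 2, so Hale is a cut vertex.
By contrast removing Norn leaves 1 component; it is not a cut vertex. No other vertex is a cut vertex either.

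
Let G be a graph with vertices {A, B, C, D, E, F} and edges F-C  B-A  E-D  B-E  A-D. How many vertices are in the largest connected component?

Starting from C we can reach C, F. That is one component of size 2.
Starting from A we can reach A, B, D, E. That is one component of size 4.
The largest has 4 vertices.

4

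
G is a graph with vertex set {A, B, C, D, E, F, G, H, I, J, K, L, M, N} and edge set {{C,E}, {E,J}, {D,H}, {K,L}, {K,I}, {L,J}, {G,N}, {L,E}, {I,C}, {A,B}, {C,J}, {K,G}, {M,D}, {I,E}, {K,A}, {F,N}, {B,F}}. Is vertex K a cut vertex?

Deleting K raises the number of components from 2 to 3, so K is a cut vertex.

Yes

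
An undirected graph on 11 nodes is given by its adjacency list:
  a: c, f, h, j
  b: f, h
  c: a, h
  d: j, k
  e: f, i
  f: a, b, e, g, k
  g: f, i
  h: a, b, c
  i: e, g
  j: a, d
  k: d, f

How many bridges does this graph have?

0

The edges on the cycle f-e-i-g-f are not bridges since each lies on that cycle.
Every edge lies on some cycle, so there are no bridges.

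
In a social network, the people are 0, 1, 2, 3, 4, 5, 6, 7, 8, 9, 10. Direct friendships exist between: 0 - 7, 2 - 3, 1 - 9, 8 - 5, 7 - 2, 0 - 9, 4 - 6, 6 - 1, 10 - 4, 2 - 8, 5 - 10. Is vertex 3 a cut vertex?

Deleting 3 leaves 1 component (was 1), so 3 is not a cut vertex.

No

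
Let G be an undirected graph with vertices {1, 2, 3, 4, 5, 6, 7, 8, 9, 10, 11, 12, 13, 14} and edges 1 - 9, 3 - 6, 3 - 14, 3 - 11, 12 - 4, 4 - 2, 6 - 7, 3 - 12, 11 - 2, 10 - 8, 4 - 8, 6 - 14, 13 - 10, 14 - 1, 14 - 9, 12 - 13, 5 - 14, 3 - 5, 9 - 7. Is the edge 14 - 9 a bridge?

No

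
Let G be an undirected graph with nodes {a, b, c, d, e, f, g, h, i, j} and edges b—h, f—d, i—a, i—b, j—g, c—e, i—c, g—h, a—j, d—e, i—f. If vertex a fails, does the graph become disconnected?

No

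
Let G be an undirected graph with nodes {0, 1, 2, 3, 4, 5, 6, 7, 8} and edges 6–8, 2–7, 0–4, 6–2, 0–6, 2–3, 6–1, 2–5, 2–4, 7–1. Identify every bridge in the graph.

The edges on the cycle 6-2-7-1-6 are not bridges since each lies on that cycle.
But removing 2–3 disconnects 2 from 3; removing 2–5 disconnects 2 from 5; removing 8–6 disconnects 8 from 6 — these are bridges.

2-3, 2-5, 6-8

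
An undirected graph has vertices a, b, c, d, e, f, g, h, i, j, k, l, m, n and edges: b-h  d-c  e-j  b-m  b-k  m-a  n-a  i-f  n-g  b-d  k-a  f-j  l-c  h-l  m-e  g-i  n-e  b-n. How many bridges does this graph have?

The edges on the cycle b-k-a-n-b are not bridges since each lies on that cycle.
Every edge lies on some cycle, so there are no bridges.

0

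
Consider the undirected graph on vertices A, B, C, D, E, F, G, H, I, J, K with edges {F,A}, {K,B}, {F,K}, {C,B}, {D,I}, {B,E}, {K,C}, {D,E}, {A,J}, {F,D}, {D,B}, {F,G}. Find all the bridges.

A-F, A-J, D-I, F-G

The edges on the cycle F-K-C-B-D-F are not bridges since each lies on that cycle.
But removing A-J disconnects A from J; removing F-G disconnects F from G; removing F-A disconnects F from A; removing I-D disconnects I from D — these are bridges.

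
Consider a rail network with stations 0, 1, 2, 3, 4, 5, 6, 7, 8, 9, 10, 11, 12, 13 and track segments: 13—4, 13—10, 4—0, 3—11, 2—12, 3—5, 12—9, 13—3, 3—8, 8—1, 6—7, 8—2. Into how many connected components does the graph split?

2

Starting from 6 we can reach 6, 7. That is one component of size 2.
Starting from 0 we can reach 0, 1, 2, 3, 4, 5, 8, 9, 10, 11, 12, 13. That is one component of size 12.
Total: 2 components.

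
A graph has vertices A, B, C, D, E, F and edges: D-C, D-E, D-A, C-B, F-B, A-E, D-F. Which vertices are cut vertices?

D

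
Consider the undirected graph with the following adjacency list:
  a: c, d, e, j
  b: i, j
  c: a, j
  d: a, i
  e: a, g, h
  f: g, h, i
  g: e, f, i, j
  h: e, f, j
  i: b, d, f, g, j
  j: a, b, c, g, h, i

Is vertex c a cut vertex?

No

Deleting c leaves 1 component (was 1) (its neighbors a, j remain connected to each other), so c is not a cut vertex.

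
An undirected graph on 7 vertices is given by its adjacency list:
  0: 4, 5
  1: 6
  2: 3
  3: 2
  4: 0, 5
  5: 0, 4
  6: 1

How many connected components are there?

3

Starting from 1 we can reach 1, 6. That is one component of size 2.
Starting from 2 we can reach 2, 3. That is one component of size 2.
Starting from 0 we can reach 0, 4, 5. That is one component of size 3.
Total: 3 components.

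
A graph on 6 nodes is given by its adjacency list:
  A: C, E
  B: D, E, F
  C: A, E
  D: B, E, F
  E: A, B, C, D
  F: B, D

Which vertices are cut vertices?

Removing E increases the component count from 1 to 2, so E is a cut vertex.
By contrast removing C leaves 1 component; it is not a cut vertex. No other vertex is a cut vertex either.

E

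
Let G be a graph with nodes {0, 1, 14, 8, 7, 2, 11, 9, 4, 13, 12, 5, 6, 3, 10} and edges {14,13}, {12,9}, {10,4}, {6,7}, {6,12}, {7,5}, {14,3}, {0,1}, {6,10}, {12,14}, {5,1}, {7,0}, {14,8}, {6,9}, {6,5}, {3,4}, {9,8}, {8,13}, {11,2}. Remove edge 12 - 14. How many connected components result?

2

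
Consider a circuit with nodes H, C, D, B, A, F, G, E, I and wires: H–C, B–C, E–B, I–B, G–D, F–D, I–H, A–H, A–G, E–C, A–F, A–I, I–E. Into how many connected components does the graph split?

1

Starting from A we can reach A, B, C, D, E, F, G, H, I. That is one component of size 9.
Total: 1 component.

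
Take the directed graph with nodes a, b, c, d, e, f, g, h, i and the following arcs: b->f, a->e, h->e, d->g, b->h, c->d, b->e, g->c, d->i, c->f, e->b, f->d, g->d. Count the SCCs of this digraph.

{c, d, f, g} are all mutually reachable — one SCC of size 4.
{b, e, h} are all mutually reachable — one SCC of size 3.
{i} is an SCC by itself.
{a} is an SCC by itself.
That gives 4 strongly connected components.

4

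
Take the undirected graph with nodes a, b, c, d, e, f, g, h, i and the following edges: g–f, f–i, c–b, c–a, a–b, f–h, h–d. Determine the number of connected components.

3

e is isolated — a component by itself.
Starting from a we can reach a, b, c. That is one component of size 3.
Starting from d we can reach d, f, g, h, i. That is one component of size 5.
Total: 3 components.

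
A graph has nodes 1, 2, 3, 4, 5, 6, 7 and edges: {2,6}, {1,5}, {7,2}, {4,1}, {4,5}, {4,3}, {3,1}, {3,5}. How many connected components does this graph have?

2

Starting from 2 we can reach 2, 6, 7. That is one component of size 3.
Starting from 1 we can reach 1, 3, 4, 5. That is one component of size 4.
Total: 2 components.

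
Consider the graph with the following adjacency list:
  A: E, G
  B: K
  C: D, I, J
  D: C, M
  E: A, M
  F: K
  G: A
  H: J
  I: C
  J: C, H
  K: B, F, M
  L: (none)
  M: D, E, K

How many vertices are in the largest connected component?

12

L is isolated — a component by itself.
Starting from A we can reach A, B, C, D, E, F, G, H, I, J, K, M. That is one component of size 12.
The largest has 12 vertices.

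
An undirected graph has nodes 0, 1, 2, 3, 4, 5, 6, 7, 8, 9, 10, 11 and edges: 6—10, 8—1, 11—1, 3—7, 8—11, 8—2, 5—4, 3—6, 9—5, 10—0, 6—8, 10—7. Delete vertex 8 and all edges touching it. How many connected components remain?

4

With 8 gone, the remaining components are: {2}; {1, 11}; {4, 5, 9}; {0, 3, 6, 7, 10}.
That is 4 components.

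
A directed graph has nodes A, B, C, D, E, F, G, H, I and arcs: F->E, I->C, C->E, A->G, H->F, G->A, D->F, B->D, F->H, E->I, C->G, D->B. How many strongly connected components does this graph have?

4

{C, E, I} are all mutually reachable — one SCC of size 3.
{B, D} are all mutually reachable — one SCC of size 2.
{F, H} are all mutually reachable — one SCC of size 2.
{A, G} are all mutually reachable — one SCC of size 2.
That gives 4 strongly connected components.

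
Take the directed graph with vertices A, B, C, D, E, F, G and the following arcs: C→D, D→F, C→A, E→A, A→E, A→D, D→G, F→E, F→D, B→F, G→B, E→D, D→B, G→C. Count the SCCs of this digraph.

1

{A, B, C, D, E, F, G} are all mutually reachable — one SCC of size 7.
That gives 1 strongly connected component.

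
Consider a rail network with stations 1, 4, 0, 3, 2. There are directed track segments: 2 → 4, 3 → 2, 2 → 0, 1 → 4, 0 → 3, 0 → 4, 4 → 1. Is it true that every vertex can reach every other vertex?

No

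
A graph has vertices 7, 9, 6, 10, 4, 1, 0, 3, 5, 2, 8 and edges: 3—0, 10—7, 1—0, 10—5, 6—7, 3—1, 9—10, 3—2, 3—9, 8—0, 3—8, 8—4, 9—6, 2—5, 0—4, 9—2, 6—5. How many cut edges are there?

0

The edges on the cycle 9-10-7-6-9 are not bridges since each lies on that cycle.
Every edge lies on some cycle, so there are no bridges.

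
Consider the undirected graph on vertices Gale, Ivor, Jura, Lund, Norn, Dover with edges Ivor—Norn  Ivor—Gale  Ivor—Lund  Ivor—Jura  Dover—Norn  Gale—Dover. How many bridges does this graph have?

2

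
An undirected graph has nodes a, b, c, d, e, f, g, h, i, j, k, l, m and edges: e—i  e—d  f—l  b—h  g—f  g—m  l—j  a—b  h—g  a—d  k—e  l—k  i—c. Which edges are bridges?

c-i, e-i, g-m, j-l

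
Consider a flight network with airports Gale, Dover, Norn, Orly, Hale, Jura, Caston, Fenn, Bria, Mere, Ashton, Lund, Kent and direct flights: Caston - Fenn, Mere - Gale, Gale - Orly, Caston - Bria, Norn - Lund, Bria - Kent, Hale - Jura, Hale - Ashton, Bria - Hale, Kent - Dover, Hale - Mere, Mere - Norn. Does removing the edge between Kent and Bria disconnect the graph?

Yes

Removing Kent - Bria leaves no path between Kent and Bria: the component count goes from 1 to 2. So it is a bridge.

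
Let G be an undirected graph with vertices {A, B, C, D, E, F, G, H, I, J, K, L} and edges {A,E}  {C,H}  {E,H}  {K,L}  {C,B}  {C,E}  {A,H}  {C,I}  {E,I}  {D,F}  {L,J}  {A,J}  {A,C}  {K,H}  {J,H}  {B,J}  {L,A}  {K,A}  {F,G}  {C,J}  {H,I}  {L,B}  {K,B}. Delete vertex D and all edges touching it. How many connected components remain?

2

With D gone, the remaining components are: {F, G}; {A, B, C, E, H, I, J, K, L}.
That is 2 components.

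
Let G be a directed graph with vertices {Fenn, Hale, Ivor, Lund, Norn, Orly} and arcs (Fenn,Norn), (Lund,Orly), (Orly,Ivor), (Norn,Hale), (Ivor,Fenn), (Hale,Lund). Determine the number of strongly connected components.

{Fenn, Hale, Ivor, Lund, Norn, Orly} are all mutually reachable — one SCC of size 6.
That gives 1 strongly connected component.

1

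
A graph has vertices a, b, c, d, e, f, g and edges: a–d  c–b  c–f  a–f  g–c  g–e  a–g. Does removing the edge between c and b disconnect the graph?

Yes

Removing c–b leaves no path between c and b: the component count goes from 1 to 2. So it is a bridge.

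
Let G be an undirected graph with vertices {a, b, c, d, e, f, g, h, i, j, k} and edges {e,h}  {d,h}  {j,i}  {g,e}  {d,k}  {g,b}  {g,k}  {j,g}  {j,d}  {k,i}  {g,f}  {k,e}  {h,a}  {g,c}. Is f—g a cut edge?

Yes

Removing f—g leaves no path between f and g: the component count goes from 1 to 2. So it is a bridge.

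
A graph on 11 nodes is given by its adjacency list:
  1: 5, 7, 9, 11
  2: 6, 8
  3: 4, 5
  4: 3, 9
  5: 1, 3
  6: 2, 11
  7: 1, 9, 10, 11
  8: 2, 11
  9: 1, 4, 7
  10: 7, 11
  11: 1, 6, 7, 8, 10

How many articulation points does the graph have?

1

Removing 11 increases the component count from 1 to 2, so 11 is a cut vertex.
By contrast removing 8 leaves 1 component; it is not a cut vertex. No other vertex is a cut vertex either.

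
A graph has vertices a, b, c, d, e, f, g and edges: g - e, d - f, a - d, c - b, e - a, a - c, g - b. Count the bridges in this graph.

The edges on the cycle g-e-a-c-b-g are not bridges since each lies on that cycle.
But removing d - f disconnects d from f; removing a - d disconnects a from d — these are bridges.
That makes 2 bridges.

2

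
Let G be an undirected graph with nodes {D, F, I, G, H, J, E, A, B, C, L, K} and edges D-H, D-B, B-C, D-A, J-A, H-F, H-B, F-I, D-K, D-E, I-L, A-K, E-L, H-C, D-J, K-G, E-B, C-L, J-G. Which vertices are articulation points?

Removing D increases the component count from 1 to 2, so D is a cut vertex.
By contrast removing J leaves 1 component; it is not a cut vertex. No other vertex is a cut vertex either.

D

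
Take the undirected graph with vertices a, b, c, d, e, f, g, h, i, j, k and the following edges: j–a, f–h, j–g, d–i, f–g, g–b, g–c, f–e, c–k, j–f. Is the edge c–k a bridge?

Yes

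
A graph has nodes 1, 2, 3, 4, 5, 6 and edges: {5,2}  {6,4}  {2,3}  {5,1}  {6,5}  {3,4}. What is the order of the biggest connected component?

6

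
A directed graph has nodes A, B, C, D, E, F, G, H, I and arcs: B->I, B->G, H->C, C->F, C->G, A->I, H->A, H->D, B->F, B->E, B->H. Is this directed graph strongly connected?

No

There is no directed path from H to B, so the graph is not strongly connected.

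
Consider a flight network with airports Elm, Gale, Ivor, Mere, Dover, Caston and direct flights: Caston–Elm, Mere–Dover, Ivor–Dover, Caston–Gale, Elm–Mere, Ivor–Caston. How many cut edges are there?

1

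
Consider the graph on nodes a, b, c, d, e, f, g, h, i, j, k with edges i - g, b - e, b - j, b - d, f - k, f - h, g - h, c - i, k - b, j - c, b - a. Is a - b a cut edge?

Removing a - b leaves no path between a and b: the component count goes from 1 to 2. So it is a bridge.

Yes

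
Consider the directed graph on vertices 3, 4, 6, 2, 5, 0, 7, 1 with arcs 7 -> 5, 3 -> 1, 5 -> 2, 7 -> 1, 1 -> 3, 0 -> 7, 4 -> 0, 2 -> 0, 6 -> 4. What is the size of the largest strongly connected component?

{0, 2, 5, 7} are all mutually reachable — one SCC of size 4.
{1, 3} are all mutually reachable — one SCC of size 2.
{4} is an SCC by itself.
{6} is an SCC by itself.
The largest has 4 vertices.

4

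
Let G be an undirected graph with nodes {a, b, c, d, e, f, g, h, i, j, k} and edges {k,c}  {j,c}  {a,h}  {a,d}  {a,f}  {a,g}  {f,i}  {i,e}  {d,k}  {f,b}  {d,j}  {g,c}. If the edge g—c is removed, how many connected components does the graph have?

g and c are still connected via g-a-d-k-c, so the component count stays at 1.

1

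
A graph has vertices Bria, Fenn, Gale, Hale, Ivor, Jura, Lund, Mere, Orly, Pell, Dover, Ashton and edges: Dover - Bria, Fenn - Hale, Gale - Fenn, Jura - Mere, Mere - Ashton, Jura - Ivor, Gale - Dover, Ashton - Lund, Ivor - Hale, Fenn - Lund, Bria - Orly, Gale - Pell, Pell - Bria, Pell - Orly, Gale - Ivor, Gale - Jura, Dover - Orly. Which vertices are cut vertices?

Gale

Removing Gale increases the component count from 1 to 2, so Gale is a cut vertex.
By contrast removing Dover leaves 1 component; it is not a cut vertex. No other vertex is a cut vertex either.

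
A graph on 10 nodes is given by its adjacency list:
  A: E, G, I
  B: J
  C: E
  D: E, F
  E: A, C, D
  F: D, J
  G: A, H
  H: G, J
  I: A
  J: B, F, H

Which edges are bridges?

The edges on the cycle D-E-A-G-H-J-F-D are not bridges since each lies on that cycle.
But removing B-J disconnects B from J; removing A-I disconnects A from I; removing E-C disconnects E from C — these are bridges.

A-I, B-J, C-E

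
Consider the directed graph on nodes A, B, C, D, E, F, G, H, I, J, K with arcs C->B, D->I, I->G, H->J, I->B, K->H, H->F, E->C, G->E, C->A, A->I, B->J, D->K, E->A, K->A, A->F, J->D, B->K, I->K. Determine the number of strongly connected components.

{A, B, C, D, E, G, H, I, J, K} are all mutually reachable — one SCC of size 10.
{F} is an SCC by itself.
That gives 2 strongly connected components.

2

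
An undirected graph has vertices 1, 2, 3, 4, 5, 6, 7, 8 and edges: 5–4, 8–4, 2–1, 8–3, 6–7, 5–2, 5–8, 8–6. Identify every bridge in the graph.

The edges on the cycle 5-8-4-5 are not bridges since each lies on that cycle.
But removing 2–1 disconnects 2 from 1; removing 8–3 disconnects 8 from 3; removing 5–2 disconnects 5 from 2; removing 6–7 disconnects 6 from 7 — these are bridges.
In total 5 edges are bridges.

1-2, 2-5, 3-8, 6-7, 6-8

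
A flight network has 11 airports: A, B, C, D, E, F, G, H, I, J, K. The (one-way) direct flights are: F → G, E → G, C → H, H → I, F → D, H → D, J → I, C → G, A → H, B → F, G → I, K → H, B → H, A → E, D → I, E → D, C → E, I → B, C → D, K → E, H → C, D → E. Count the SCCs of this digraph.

{B, C, D, E, F, G, H, I} are all mutually reachable — one SCC of size 8.
{J} is an SCC by itself.
{A} is an SCC by itself.
{K} is an SCC by itself.
That gives 4 strongly connected components.

4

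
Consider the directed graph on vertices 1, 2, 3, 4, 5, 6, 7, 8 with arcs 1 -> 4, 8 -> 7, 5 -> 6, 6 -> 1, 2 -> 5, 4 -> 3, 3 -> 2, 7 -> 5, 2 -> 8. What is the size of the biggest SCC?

{1, 2, 3, 4, 5, 6, 7, 8} are all mutually reachable — one SCC of size 8.
The largest has 8 vertices.

8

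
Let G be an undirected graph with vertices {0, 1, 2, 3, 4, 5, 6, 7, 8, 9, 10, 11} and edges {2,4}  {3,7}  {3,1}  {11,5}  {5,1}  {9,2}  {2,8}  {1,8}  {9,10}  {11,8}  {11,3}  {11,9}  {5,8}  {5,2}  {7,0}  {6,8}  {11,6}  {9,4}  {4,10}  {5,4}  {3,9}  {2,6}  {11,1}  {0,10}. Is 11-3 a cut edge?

After removing 11-3, the path 11-9-3 still connects them, so the edge is not a bridge.

No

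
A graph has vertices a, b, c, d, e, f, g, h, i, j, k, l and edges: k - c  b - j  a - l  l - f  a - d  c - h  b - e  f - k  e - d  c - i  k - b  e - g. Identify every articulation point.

Removing b increases the component count from 1 to 2, so b is a cut vertex.
Removing c increases the component count from 1 to 3, so c is a cut vertex.
Removing e increases the component count from 1 to 2, so e is a cut vertex.
Likewise k is a cut vertex.
By contrast removing d leaves 1 component; it is not a cut vertex. No other vertex is a cut vertex either.

b, c, e, k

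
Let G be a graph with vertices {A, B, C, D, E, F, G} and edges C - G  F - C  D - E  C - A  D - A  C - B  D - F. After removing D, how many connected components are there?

With D gone, the remaining components are: {E}; {A, B, C, F, G}.
That is 2 components.

2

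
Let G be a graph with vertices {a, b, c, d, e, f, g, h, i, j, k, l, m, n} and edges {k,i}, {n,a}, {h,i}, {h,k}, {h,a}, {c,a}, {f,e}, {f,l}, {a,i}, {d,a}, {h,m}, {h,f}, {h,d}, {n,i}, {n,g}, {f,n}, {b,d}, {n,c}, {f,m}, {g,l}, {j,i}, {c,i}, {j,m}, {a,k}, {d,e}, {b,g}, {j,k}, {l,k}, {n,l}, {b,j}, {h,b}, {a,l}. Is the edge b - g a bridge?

No

After removing b - g, the path b-h-f-n-g still connects them, so the edge is not a bridge.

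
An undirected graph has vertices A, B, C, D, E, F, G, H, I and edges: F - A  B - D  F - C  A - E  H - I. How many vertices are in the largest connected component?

4

G is isolated — a component by itself.
Starting from H we can reach H, I. That is one component of size 2.
Starting from B we can reach B, D. That is one component of size 2.
Starting from A we can reach A, C, E, F. That is one component of size 4.
The largest has 4 vertices.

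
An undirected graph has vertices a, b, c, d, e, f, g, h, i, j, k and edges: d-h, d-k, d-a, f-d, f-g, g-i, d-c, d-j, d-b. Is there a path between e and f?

No

The component containing e is {e}, and f is not in it.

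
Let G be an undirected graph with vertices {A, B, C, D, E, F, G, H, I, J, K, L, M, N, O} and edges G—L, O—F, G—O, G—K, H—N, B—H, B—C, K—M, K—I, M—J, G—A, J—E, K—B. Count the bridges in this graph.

removing H—B disconnects H from B; removing N—H disconnects N from H; removing I—K disconnects I from K; removing J—M disconnects J from M — these are bridges.
In total 13 edges are bridges.

13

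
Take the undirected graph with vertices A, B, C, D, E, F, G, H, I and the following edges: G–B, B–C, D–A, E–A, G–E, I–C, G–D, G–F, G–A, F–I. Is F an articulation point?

Deleting F leaves 2 components (was 2), so F is not a cut vertex.

No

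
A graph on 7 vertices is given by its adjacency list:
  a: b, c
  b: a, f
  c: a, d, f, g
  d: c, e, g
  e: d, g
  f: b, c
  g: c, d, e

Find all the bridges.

The edges on the cycle c-g-e-d-c are not bridges since each lies on that cycle.
Every edge lies on some cycle, so there are no bridges.

none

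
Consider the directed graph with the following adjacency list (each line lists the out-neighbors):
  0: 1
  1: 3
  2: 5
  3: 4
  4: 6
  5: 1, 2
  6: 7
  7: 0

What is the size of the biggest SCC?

{0, 1, 3, 4, 6, 7} are all mutually reachable — one SCC of size 6.
{2, 5} are all mutually reachable — one SCC of size 2.
The largest has 6 vertices.

6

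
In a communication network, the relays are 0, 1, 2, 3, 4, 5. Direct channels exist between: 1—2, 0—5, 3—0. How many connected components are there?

3

4 is isolated — a component by itself.
Starting from 1 we can reach 1, 2. That is one component of size 2.
Starting from 0 we can reach 0, 3, 5. That is one component of size 3.
Total: 3 components.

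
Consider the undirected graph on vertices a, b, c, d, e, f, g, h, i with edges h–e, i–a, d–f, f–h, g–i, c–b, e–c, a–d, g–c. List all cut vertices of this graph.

c

Removing c increases the component count from 1 to 2, so c is a cut vertex.
By contrast removing g leaves 1 component; it is not a cut vertex. No other vertex is a cut vertex either.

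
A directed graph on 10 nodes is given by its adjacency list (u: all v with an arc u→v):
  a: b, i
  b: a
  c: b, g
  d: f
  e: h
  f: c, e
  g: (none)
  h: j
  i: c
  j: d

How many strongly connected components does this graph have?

3

{d, e, f, h, j} are all mutually reachable — one SCC of size 5.
{a, b, c, i} are all mutually reachable — one SCC of size 4.
{g} is an SCC by itself.
That gives 3 strongly connected components.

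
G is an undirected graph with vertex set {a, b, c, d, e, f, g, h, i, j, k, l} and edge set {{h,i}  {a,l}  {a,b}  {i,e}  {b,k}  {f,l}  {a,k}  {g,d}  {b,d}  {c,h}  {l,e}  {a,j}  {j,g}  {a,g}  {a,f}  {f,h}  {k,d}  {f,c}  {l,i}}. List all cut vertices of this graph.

Removing a increases the component count from 1 to 2, so a is a cut vertex.
By contrast removing b leaves 1 component; it is not a cut vertex. No other vertex is a cut vertex either.

a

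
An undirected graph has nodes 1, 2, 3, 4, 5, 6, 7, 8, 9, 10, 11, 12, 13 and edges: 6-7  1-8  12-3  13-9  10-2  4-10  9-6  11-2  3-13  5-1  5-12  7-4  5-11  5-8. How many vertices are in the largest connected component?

13

Starting from 1 we can reach 1, 2, 3, 4, 5, 6, 7, 8, 9, 10, 11, 12, 13. That is one component of size 13.
The largest has 13 vertices.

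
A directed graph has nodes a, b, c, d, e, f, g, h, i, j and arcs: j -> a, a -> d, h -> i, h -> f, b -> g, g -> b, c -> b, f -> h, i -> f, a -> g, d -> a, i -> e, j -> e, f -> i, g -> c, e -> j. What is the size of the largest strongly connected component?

3

{f, h, i} are all mutually reachable — one SCC of size 3.
{b, c, g} are all mutually reachable — one SCC of size 3.
{a, d} are all mutually reachable — one SCC of size 2.
{e, j} are all mutually reachable — one SCC of size 2.
The largest has 3 vertices.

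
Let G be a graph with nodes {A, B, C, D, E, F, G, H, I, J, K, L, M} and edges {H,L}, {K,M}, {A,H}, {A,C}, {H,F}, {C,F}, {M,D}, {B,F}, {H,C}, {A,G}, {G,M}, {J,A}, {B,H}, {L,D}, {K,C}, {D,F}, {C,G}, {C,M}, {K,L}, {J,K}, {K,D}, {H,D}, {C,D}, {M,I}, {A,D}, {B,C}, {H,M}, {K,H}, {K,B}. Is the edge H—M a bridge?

After removing H—M, the path H-K-M still connects them, so the edge is not a bridge.

No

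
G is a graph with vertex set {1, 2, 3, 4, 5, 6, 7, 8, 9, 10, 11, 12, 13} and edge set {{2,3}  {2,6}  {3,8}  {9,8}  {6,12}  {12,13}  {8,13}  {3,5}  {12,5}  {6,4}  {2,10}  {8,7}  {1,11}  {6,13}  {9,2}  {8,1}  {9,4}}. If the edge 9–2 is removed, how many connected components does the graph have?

9 and 2 are still connected via 9-8-3-2, so the component count stays at 1.

1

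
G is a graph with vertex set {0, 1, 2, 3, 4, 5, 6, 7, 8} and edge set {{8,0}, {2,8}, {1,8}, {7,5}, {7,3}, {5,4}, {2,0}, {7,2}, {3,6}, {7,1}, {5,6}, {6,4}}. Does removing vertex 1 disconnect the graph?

Deleting 1 leaves 1 component (was 1) (its neighbors 7, 8 remain connected to each other), so 1 is not a cut vertex.

No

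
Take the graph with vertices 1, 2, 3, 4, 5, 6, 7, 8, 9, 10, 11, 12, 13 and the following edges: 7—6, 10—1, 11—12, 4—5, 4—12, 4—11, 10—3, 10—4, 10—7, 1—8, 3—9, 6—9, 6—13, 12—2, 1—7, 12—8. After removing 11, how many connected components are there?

1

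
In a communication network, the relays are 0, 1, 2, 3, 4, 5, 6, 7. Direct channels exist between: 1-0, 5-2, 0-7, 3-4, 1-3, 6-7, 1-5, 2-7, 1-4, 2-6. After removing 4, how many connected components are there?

With 4 gone, the remaining components are: {0, 1, 2, 3, 5, 6, 7}.
That is 1 component.

1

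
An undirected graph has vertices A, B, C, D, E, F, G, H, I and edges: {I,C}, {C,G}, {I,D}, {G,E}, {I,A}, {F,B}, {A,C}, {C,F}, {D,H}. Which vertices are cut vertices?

Removing C increases the component count from 1 to 3, so C is a cut vertex.
Removing D increases the component count from 1 to 2, so D is a cut vertex.
Removing F increases the component count from 1 to 2, so F is a cut vertex.
Likewise G, I are cut vertices.
By contrast removing H leaves 1 component; it is not a cut vertex. No other vertex is a cut vertex either.

C, D, F, G, I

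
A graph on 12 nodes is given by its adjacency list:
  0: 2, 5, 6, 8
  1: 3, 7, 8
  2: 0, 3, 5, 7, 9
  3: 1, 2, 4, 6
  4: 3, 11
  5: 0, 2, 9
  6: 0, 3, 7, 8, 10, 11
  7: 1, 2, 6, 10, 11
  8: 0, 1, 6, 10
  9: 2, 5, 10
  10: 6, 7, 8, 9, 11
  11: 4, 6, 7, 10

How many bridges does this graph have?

0

The edges on the cycle 7-1-3-2-7 are not bridges since each lies on that cycle.
Every edge lies on some cycle, so there are no bridges.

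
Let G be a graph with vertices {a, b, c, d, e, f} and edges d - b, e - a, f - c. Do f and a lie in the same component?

The component containing f is {c, f}, and a is not in it.

No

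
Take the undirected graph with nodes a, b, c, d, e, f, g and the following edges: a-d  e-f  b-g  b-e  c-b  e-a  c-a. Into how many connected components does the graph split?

Starting from a we can reach a, b, c, d, e, f, g. That is one component of size 7.
Total: 1 component.

1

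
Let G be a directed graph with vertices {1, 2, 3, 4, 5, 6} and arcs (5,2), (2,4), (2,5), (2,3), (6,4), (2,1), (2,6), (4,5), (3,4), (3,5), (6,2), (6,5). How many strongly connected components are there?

2

{2, 3, 4, 5, 6} are all mutually reachable — one SCC of size 5.
{1} is an SCC by itself.
That gives 2 strongly connected components.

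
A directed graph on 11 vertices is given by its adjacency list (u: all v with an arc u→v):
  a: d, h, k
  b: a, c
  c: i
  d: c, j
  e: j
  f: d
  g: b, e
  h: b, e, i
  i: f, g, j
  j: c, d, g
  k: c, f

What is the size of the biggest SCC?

11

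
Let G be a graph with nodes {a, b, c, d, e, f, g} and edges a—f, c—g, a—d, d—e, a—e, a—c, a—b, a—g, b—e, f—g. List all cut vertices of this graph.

a

Removing a increases the component count from 1 to 2, so a is a cut vertex.
By contrast removing g leaves 1 component; it is not a cut vertex. No other vertex is a cut vertex either.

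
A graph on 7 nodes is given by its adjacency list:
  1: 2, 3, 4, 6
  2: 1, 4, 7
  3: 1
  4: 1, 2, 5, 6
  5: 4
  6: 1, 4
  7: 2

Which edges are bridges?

The edges on the cycle 4-1-6-4 are not bridges since each lies on that cycle.
But removing 5-4 disconnects 5 from 4; removing 7-2 disconnects 7 from 2; removing 3-1 disconnects 3 from 1 — these are bridges.

1-3, 2-7, 4-5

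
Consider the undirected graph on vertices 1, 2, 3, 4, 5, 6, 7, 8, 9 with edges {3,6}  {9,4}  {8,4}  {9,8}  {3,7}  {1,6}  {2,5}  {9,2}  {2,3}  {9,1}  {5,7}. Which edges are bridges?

none

The edges on the cycle 9-8-4-9 are not bridges since each lies on that cycle.
Every edge lies on some cycle, so there are no bridges.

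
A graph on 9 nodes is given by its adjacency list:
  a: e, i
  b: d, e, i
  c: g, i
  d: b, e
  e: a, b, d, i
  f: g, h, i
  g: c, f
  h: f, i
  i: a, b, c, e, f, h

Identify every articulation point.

i

Removing i increases the component count from 1 to 2, so i is a cut vertex.
By contrast removing b leaves 1 component; it is not a cut vertex. No other vertex is a cut vertex either.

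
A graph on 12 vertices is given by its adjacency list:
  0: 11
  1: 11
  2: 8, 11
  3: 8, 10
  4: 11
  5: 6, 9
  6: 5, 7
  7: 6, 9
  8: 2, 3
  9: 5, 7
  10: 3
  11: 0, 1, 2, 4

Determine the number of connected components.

2

Starting from 5 we can reach 5, 6, 7, 9. That is one component of size 4.
Starting from 0 we can reach 0, 1, 2, 3, 4, 8, 10, 11. That is one component of size 8.
Total: 2 components.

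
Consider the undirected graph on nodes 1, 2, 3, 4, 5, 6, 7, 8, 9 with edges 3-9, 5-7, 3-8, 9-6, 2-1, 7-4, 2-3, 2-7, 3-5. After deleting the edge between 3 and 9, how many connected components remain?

Before removal there is 1 component.
3-9 is a bridge — removing it separates 3's side from 9's side.
After removal: 2 components.

2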